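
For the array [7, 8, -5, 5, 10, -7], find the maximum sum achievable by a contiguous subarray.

Using Kadane's algorithm on [7, 8, -5, 5, 10, -7]:

Scanning through the array:
Position 1 (value 8): max_ending_here = 15, max_so_far = 15
Position 2 (value -5): max_ending_here = 10, max_so_far = 15
Position 3 (value 5): max_ending_here = 15, max_so_far = 15
Position 4 (value 10): max_ending_here = 25, max_so_far = 25
Position 5 (value -7): max_ending_here = 18, max_so_far = 25

Maximum subarray: [7, 8, -5, 5, 10]
Maximum sum: 25

The maximum subarray is [7, 8, -5, 5, 10] with sum 25. This subarray runs from index 0 to index 4.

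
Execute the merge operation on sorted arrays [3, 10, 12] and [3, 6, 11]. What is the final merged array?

Merging process:

Compare 3 vs 3: take 3 from left. Merged: [3]
Compare 10 vs 3: take 3 from right. Merged: [3, 3]
Compare 10 vs 6: take 6 from right. Merged: [3, 3, 6]
Compare 10 vs 11: take 10 from left. Merged: [3, 3, 6, 10]
Compare 12 vs 11: take 11 from right. Merged: [3, 3, 6, 10, 11]
Append remaining from left: [12]. Merged: [3, 3, 6, 10, 11, 12]

Final merged array: [3, 3, 6, 10, 11, 12]
Total comparisons: 5

The merged array is [3, 3, 6, 10, 11, 12], requiring 5 comparisons. The merge step runs in O(n) time where n is the total number of elements.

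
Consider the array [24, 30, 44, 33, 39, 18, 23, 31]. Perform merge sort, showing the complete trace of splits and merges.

Merge sort trace:

Split: [24, 30, 44, 33, 39, 18, 23, 31] -> [24, 30, 44, 33] and [39, 18, 23, 31]
  Split: [24, 30, 44, 33] -> [24, 30] and [44, 33]
    Split: [24, 30] -> [24] and [30]
    Merge: [24] + [30] -> [24, 30]
    Split: [44, 33] -> [44] and [33]
    Merge: [44] + [33] -> [33, 44]
  Merge: [24, 30] + [33, 44] -> [24, 30, 33, 44]
  Split: [39, 18, 23, 31] -> [39, 18] and [23, 31]
    Split: [39, 18] -> [39] and [18]
    Merge: [39] + [18] -> [18, 39]
    Split: [23, 31] -> [23] and [31]
    Merge: [23] + [31] -> [23, 31]
  Merge: [18, 39] + [23, 31] -> [18, 23, 31, 39]
Merge: [24, 30, 33, 44] + [18, 23, 31, 39] -> [18, 23, 24, 30, 31, 33, 39, 44]

Final sorted array: [18, 23, 24, 30, 31, 33, 39, 44]

The merge sort proceeds by recursively splitting the array and merging sorted halves.
After all merges, the sorted array is [18, 23, 24, 30, 31, 33, 39, 44].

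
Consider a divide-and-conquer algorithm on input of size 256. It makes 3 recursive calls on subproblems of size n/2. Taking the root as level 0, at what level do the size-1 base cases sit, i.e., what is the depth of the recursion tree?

For divide and conquer with division factor 2:

Problem sizes at each level:
Level 0: 256
Level 1: 128
Level 2: 64
Level 3: 32
Level 4: 16
Level 5: 8
Level 6: 4
Level 7: 2
Level 8: 1

The root is level 0 and the size-1 base case is level 8 (the tree spans levels 0 through 8, i.e. 9 levels counting the root), so the depth is the number of divisions: log_2(256) = 8

The recursion tree depth is log_2(256) = 8. At each level, the problem size is divided by 2, so it takes 8 divisions to reduce to a base case of size 1. The algorithm makes 3 recursive calls at each level.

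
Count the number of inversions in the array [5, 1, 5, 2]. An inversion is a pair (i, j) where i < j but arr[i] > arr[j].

Finding inversions in [5, 1, 5, 2]:

(0, 1): arr[0]=5 > arr[1]=1
(0, 3): arr[0]=5 > arr[3]=2
(2, 3): arr[2]=5 > arr[3]=2

Total inversions: 3

The array has 3 inversion(s): (0,1), (0,3), (2,3). Each pair (i,j) satisfies i < j and arr[i] > arr[j].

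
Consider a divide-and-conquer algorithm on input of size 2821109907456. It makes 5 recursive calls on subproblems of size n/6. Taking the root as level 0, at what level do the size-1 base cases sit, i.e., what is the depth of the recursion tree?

For divide and conquer with division factor 6:

Problem sizes at each level:
Level 0: 2821109907456
Level 1: 470184984576
Level 2: 78364164096
Level 3: 13060694016
Level 4: 2176782336
Level 5: 362797056
Level 6: 60466176
Level 7: 10077696
Level 8: 1679616
Level 9: 279936
Level 10: 46656
Level 11: 7776
Level 12: 1296
Level 13: 216
Level 14: 36
Level 15: 6
Level 16: 1

The root is level 0 and the size-1 base case is level 16 (the tree spans levels 0 through 16, i.e. 17 levels counting the root), so the depth is the number of divisions: log_6(2821109907456) = 16

The recursion tree depth is log_6(2821109907456) = 16. At each level, the problem size is divided by 6, so it takes 16 divisions to reduce to a base case of size 1. The algorithm makes 5 recursive calls at each level.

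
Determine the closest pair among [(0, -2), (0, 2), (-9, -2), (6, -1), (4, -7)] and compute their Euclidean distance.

Computing all pairwise distances among 5 points:

d((0, -2), (0, 2)) = 4.0 <-- minimum
d((0, -2), (-9, -2)) = 9.0
d((0, -2), (6, -1)) = 6.0828
d((0, -2), (4, -7)) = 6.4031
d((0, 2), (-9, -2)) = 9.8489
d((0, 2), (6, -1)) = 6.7082
d((0, 2), (4, -7)) = 9.8489
d((-9, -2), (6, -1)) = 15.0333
d((-9, -2), (4, -7)) = 13.9284
d((6, -1), (4, -7)) = 6.3246

Closest pair: (0, -2) and (0, 2) with distance 4.0

The closest pair is (0, -2) and (0, 2) with Euclidean distance 4.0. For 5 points, brute-force pairwise comparison is shown above. For large n, the divide-and-conquer algorithm (sort by x, recurse on halves, check the dividing strip) achieves O(n log n).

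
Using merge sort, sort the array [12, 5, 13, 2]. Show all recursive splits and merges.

Merge sort trace:

Split: [12, 5, 13, 2] -> [12, 5] and [13, 2]
  Split: [12, 5] -> [12] and [5]
  Merge: [12] + [5] -> [5, 12]
  Split: [13, 2] -> [13] and [2]
  Merge: [13] + [2] -> [2, 13]
Merge: [5, 12] + [2, 13] -> [2, 5, 12, 13]

Final sorted array: [2, 5, 12, 13]

The merge sort proceeds by recursively splitting the array and merging sorted halves.
After all merges, the sorted array is [2, 5, 12, 13].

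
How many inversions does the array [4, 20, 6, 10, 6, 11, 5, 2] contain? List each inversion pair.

Finding inversions in [4, 20, 6, 10, 6, 11, 5, 2]:

(0, 7): arr[0]=4 > arr[7]=2
(1, 2): arr[1]=20 > arr[2]=6
(1, 3): arr[1]=20 > arr[3]=10
(1, 4): arr[1]=20 > arr[4]=6
(1, 5): arr[1]=20 > arr[5]=11
(1, 6): arr[1]=20 > arr[6]=5
(1, 7): arr[1]=20 > arr[7]=2
(2, 6): arr[2]=6 > arr[6]=5
(2, 7): arr[2]=6 > arr[7]=2
(3, 4): arr[3]=10 > arr[4]=6
(3, 6): arr[3]=10 > arr[6]=5
(3, 7): arr[3]=10 > arr[7]=2
(4, 6): arr[4]=6 > arr[6]=5
(4, 7): arr[4]=6 > arr[7]=2
(5, 6): arr[5]=11 > arr[6]=5
(5, 7): arr[5]=11 > arr[7]=2
(6, 7): arr[6]=5 > arr[7]=2

Total inversions: 17

The array has 17 inversion(s): (0,7), (1,2), (1,3), (1,4), (1,5), (1,6), (1,7), (2,6), (2,7), (3,4), (3,6), (3,7), (4,6), (4,7), (5,6), (5,7), (6,7). Each pair (i,j) satisfies i < j and arr[i] > arr[j].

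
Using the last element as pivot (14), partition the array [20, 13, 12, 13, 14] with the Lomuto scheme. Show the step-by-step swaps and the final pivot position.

Lomuto partition with pivot = 14:

Initial array: [20, 13, 12, 13, 14]

arr[0]=20 > 14: no swap
arr[1]=13 <= 14: swap with position 0, array becomes [13, 20, 12, 13, 14]
arr[2]=12 <= 14: swap with position 1, array becomes [13, 12, 20, 13, 14]
arr[3]=13 <= 14: swap with position 2, array becomes [13, 12, 13, 20, 14]

Place pivot at position 3: [13, 12, 13, 14, 20]
Pivot position: 3

After partitioning with pivot 14, the array becomes [13, 12, 13, 14, 20]. The pivot is placed at index 3. All elements to the left of the pivot are <= 14, and all elements to the right are > 14.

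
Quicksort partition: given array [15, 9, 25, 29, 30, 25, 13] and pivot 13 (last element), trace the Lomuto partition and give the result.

Lomuto partition with pivot = 13:

Initial array: [15, 9, 25, 29, 30, 25, 13]

arr[0]=15 > 13: no swap
arr[1]=9 <= 13: swap with position 0, array becomes [9, 15, 25, 29, 30, 25, 13]
arr[2]=25 > 13: no swap
arr[3]=29 > 13: no swap
arr[4]=30 > 13: no swap
arr[5]=25 > 13: no swap

Place pivot at position 1: [9, 13, 25, 29, 30, 25, 15]
Pivot position: 1

After partitioning with pivot 13, the array becomes [9, 13, 25, 29, 30, 25, 15]. The pivot is placed at index 1. All elements to the left of the pivot are <= 13, and all elements to the right are > 13.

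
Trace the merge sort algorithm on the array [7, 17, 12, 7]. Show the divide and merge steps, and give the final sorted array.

Merge sort trace:

Split: [7, 17, 12, 7] -> [7, 17] and [12, 7]
  Split: [7, 17] -> [7] and [17]
  Merge: [7] + [17] -> [7, 17]
  Split: [12, 7] -> [12] and [7]
  Merge: [12] + [7] -> [7, 12]
Merge: [7, 17] + [7, 12] -> [7, 7, 12, 17]

Final sorted array: [7, 7, 12, 17]

The merge sort proceeds by recursively splitting the array and merging sorted halves.
After all merges, the sorted array is [7, 7, 12, 17].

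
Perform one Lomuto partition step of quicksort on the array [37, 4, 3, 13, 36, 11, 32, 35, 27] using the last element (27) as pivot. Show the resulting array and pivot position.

Lomuto partition with pivot = 27:

Initial array: [37, 4, 3, 13, 36, 11, 32, 35, 27]

arr[0]=37 > 27: no swap
arr[1]=4 <= 27: swap with position 0, array becomes [4, 37, 3, 13, 36, 11, 32, 35, 27]
arr[2]=3 <= 27: swap with position 1, array becomes [4, 3, 37, 13, 36, 11, 32, 35, 27]
arr[3]=13 <= 27: swap with position 2, array becomes [4, 3, 13, 37, 36, 11, 32, 35, 27]
arr[4]=36 > 27: no swap
arr[5]=11 <= 27: swap with position 3, array becomes [4, 3, 13, 11, 36, 37, 32, 35, 27]
arr[6]=32 > 27: no swap
arr[7]=35 > 27: no swap

Place pivot at position 4: [4, 3, 13, 11, 27, 37, 32, 35, 36]
Pivot position: 4

After partitioning with pivot 27, the array becomes [4, 3, 13, 11, 27, 37, 32, 35, 36]. The pivot is placed at index 4. All elements to the left of the pivot are <= 27, and all elements to the right are > 27.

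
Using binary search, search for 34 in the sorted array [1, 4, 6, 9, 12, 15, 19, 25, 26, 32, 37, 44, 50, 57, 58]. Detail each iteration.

Binary search for 34 in [1, 4, 6, 9, 12, 15, 19, 25, 26, 32, 37, 44, 50, 57, 58]:

lo=0, hi=14, mid=7, arr[mid]=25 -> 25 < 34, search right half
lo=8, hi=14, mid=11, arr[mid]=44 -> 44 > 34, search left half
lo=8, hi=10, mid=9, arr[mid]=32 -> 32 < 34, search right half
lo=10, hi=10, mid=10, arr[mid]=37 -> 37 > 34, search left half
lo=10 > hi=9, target 34 not found

Binary search determines that 34 is not in the array after 4 comparisons. The search space was exhausted without finding the target.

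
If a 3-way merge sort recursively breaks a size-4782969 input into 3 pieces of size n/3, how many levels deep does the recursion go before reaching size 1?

For divide and conquer with division factor 3:

Problem sizes at each level:
Level 0: 4782969
Level 1: 1594323
Level 2: 531441
Level 3: 177147
Level 4: 59049
Level 5: 19683
Level 6: 6561
Level 7: 2187
Level 8: 729
Level 9: 243
Level 10: 81
Level 11: 27
Level 12: 9
Level 13: 3
Level 14: 1

The root is level 0 and the size-1 base case is level 14 (the tree spans levels 0 through 14, i.e. 15 levels counting the root), so the depth is the number of divisions: log_3(4782969) = 14

The recursion tree depth is log_3(4782969) = 14. At each level, the problem size is divided by 3, so it takes 14 divisions to reduce to a base case of size 1. The algorithm makes 3 recursive calls at each level.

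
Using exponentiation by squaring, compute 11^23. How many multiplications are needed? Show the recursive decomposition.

Computing 11^23 by squaring (build up from 11^1; each line after the first costs one multiplication):

11^1 = 11
11^2 = (11^1)^2 = 11^2 = 121
11^4 = (11^2)^2 = 121^2 = 14641
11^5 = 11 * 11^4 = 11 * 14641 = 161051
11^10 = (11^5)^2 = 161051^2 = 25937424601
11^11 = 11 * 11^10 = 11 * 25937424601 = 285311670611
11^22 = (11^11)^2 = 285311670611^2 = 81402749386839761113321
11^23 = 11 * 11^22 = 11 * 81402749386839761113321 = 895430243255237372246531

Result: 895430243255237372246531
Multiplications needed: 7 (7 lines after 11^1)

11^23 = 895430243255237372246531. Using exponentiation by squaring, this requires 7 multiplications. The key idea: if the exponent is even, square the half-power; if odd, multiply by the base once.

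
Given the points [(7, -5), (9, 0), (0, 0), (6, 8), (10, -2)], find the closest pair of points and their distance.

Computing all pairwise distances among 5 points:

d((7, -5), (9, 0)) = 5.3852
d((7, -5), (0, 0)) = 8.6023
d((7, -5), (6, 8)) = 13.0384
d((7, -5), (10, -2)) = 4.2426
d((9, 0), (0, 0)) = 9.0
d((9, 0), (6, 8)) = 8.544
d((9, 0), (10, -2)) = 2.2361 <-- minimum
d((0, 0), (6, 8)) = 10.0
d((0, 0), (10, -2)) = 10.198
d((6, 8), (10, -2)) = 10.7703

Closest pair: (9, 0) and (10, -2) with distance 2.2361

The closest pair is (9, 0) and (10, -2) with Euclidean distance 2.2361. For 5 points, brute-force pairwise comparison is shown above. For large n, the divide-and-conquer algorithm (sort by x, recurse on halves, check the dividing strip) achieves O(n log n).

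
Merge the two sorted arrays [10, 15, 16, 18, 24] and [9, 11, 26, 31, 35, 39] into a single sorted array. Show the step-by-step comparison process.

Merging process:

Compare 10 vs 9: take 9 from right. Merged: [9]
Compare 10 vs 11: take 10 from left. Merged: [9, 10]
Compare 15 vs 11: take 11 from right. Merged: [9, 10, 11]
Compare 15 vs 26: take 15 from left. Merged: [9, 10, 11, 15]
Compare 16 vs 26: take 16 from left. Merged: [9, 10, 11, 15, 16]
Compare 18 vs 26: take 18 from left. Merged: [9, 10, 11, 15, 16, 18]
Compare 24 vs 26: take 24 from left. Merged: [9, 10, 11, 15, 16, 18, 24]
Append remaining from right: [26, 31, 35, 39]. Merged: [9, 10, 11, 15, 16, 18, 24, 26, 31, 35, 39]

Final merged array: [9, 10, 11, 15, 16, 18, 24, 26, 31, 35, 39]
Total comparisons: 7

The merged array is [9, 10, 11, 15, 16, 18, 24, 26, 31, 35, 39], requiring 7 comparisons. The merge step runs in O(n) time where n is the total number of elements.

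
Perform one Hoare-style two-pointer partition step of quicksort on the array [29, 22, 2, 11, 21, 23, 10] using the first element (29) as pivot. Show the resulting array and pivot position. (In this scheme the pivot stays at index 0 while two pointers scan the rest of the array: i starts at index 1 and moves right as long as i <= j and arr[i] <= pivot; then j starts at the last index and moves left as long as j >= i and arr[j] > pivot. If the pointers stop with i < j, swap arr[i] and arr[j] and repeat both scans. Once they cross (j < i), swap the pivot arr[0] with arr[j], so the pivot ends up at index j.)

Hoare-style two-pointer partition with pivot = 29:

Initial array: [29, 22, 2, 11, 21, 23, 10]

Pointers start at i = 1, j = 6.
i ends at 7, j ends at 6: the pointers have crossed (j < i), so scanning stops.

Swap pivot arr[0] with arr[6] to place pivot at position 6: [10, 22, 2, 11, 21, 23, 29]
Pivot position: 6

After partitioning with pivot 29, the array becomes [10, 22, 2, 11, 21, 23, 29]. The pivot is placed at index 6. All elements to the left of the pivot are <= 29, and all elements to the right are > 29.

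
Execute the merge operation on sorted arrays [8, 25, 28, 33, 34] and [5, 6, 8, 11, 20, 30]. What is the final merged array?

Merging process:

Compare 8 vs 5: take 5 from right. Merged: [5]
Compare 8 vs 6: take 6 from right. Merged: [5, 6]
Compare 8 vs 8: take 8 from left. Merged: [5, 6, 8]
Compare 25 vs 8: take 8 from right. Merged: [5, 6, 8, 8]
Compare 25 vs 11: take 11 from right. Merged: [5, 6, 8, 8, 11]
Compare 25 vs 20: take 20 from right. Merged: [5, 6, 8, 8, 11, 20]
Compare 25 vs 30: take 25 from left. Merged: [5, 6, 8, 8, 11, 20, 25]
Compare 28 vs 30: take 28 from left. Merged: [5, 6, 8, 8, 11, 20, 25, 28]
Compare 33 vs 30: take 30 from right. Merged: [5, 6, 8, 8, 11, 20, 25, 28, 30]
Append remaining from left: [33, 34]. Merged: [5, 6, 8, 8, 11, 20, 25, 28, 30, 33, 34]

Final merged array: [5, 6, 8, 8, 11, 20, 25, 28, 30, 33, 34]
Total comparisons: 9

The merged array is [5, 6, 8, 8, 11, 20, 25, 28, 30, 33, 34], requiring 9 comparisons. The merge step runs in O(n) time where n is the total number of elements.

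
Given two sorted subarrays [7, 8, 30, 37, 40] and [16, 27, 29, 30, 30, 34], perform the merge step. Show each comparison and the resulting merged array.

Merging process:

Compare 7 vs 16: take 7 from left. Merged: [7]
Compare 8 vs 16: take 8 from left. Merged: [7, 8]
Compare 30 vs 16: take 16 from right. Merged: [7, 8, 16]
Compare 30 vs 27: take 27 from right. Merged: [7, 8, 16, 27]
Compare 30 vs 29: take 29 from right. Merged: [7, 8, 16, 27, 29]
Compare 30 vs 30: take 30 from left. Merged: [7, 8, 16, 27, 29, 30]
Compare 37 vs 30: take 30 from right. Merged: [7, 8, 16, 27, 29, 30, 30]
Compare 37 vs 30: take 30 from right. Merged: [7, 8, 16, 27, 29, 30, 30, 30]
Compare 37 vs 34: take 34 from right. Merged: [7, 8, 16, 27, 29, 30, 30, 30, 34]
Append remaining from left: [37, 40]. Merged: [7, 8, 16, 27, 29, 30, 30, 30, 34, 37, 40]

Final merged array: [7, 8, 16, 27, 29, 30, 30, 30, 34, 37, 40]
Total comparisons: 9

The merged array is [7, 8, 16, 27, 29, 30, 30, 30, 34, 37, 40], requiring 9 comparisons. The merge step runs in O(n) time where n is the total number of elements.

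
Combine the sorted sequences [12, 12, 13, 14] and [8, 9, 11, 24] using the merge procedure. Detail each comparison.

Merging process:

Compare 12 vs 8: take 8 from right. Merged: [8]
Compare 12 vs 9: take 9 from right. Merged: [8, 9]
Compare 12 vs 11: take 11 from right. Merged: [8, 9, 11]
Compare 12 vs 24: take 12 from left. Merged: [8, 9, 11, 12]
Compare 12 vs 24: take 12 from left. Merged: [8, 9, 11, 12, 12]
Compare 13 vs 24: take 13 from left. Merged: [8, 9, 11, 12, 12, 13]
Compare 14 vs 24: take 14 from left. Merged: [8, 9, 11, 12, 12, 13, 14]
Append remaining from right: [24]. Merged: [8, 9, 11, 12, 12, 13, 14, 24]

Final merged array: [8, 9, 11, 12, 12, 13, 14, 24]
Total comparisons: 7

The merged array is [8, 9, 11, 12, 12, 13, 14, 24], requiring 7 comparisons. The merge step runs in O(n) time where n is the total number of elements.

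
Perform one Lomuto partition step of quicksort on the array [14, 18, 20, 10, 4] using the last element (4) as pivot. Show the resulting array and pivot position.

Lomuto partition with pivot = 4:

Initial array: [14, 18, 20, 10, 4]

arr[0]=14 > 4: no swap
arr[1]=18 > 4: no swap
arr[2]=20 > 4: no swap
arr[3]=10 > 4: no swap

Place pivot at position 0: [4, 18, 20, 10, 14]
Pivot position: 0

After partitioning with pivot 4, the array becomes [4, 18, 20, 10, 14]. The pivot is placed at index 0. All elements to the left of the pivot are <= 4, and all elements to the right are > 4.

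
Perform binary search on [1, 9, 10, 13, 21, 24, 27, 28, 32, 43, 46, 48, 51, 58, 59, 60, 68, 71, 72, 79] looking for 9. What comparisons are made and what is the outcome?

Binary search for 9 in [1, 9, 10, 13, 21, 24, 27, 28, 32, 43, 46, 48, 51, 58, 59, 60, 68, 71, 72, 79]:

lo=0, hi=19, mid=9, arr[mid]=43 -> 43 > 9, search left half
lo=0, hi=8, mid=4, arr[mid]=21 -> 21 > 9, search left half
lo=0, hi=3, mid=1, arr[mid]=9 -> Found target at index 1!

Binary search finds 9 at index 1 after 3 comparisons. The search repeatedly halves the search space by comparing with the middle element.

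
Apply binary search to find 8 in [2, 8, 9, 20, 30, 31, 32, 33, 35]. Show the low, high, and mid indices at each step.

Binary search for 8 in [2, 8, 9, 20, 30, 31, 32, 33, 35]:

lo=0, hi=8, mid=4, arr[mid]=30 -> 30 > 8, search left half
lo=0, hi=3, mid=1, arr[mid]=8 -> Found target at index 1!

Binary search finds 8 at index 1 after 2 comparisons. The search repeatedly halves the search space by comparing with the middle element.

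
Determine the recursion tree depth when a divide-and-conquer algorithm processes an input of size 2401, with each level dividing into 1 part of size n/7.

For divide and conquer with division factor 7:

Problem sizes at each level:
Level 0: 2401
Level 1: 343
Level 2: 49
Level 3: 7
Level 4: 1

The root is level 0 and the size-1 base case is level 4 (the tree spans levels 0 through 4, i.e. 5 levels counting the root), so the depth is the number of divisions: log_7(2401) = 4

The recursion tree depth is log_7(2401) = 4. At each level, the problem size is divided by 7, so it takes 4 divisions to reduce to a base case of size 1. The algorithm makes 1 recursive call at each level.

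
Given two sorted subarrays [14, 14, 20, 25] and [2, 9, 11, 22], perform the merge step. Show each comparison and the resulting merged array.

Merging process:

Compare 14 vs 2: take 2 from right. Merged: [2]
Compare 14 vs 9: take 9 from right. Merged: [2, 9]
Compare 14 vs 11: take 11 from right. Merged: [2, 9, 11]
Compare 14 vs 22: take 14 from left. Merged: [2, 9, 11, 14]
Compare 14 vs 22: take 14 from left. Merged: [2, 9, 11, 14, 14]
Compare 20 vs 22: take 20 from left. Merged: [2, 9, 11, 14, 14, 20]
Compare 25 vs 22: take 22 from right. Merged: [2, 9, 11, 14, 14, 20, 22]
Append remaining from left: [25]. Merged: [2, 9, 11, 14, 14, 20, 22, 25]

Final merged array: [2, 9, 11, 14, 14, 20, 22, 25]
Total comparisons: 7

The merged array is [2, 9, 11, 14, 14, 20, 22, 25], requiring 7 comparisons. The merge step runs in O(n) time where n is the total number of elements.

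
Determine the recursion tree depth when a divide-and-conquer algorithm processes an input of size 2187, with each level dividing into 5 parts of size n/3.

For divide and conquer with division factor 3:

Problem sizes at each level:
Level 0: 2187
Level 1: 729
Level 2: 243
Level 3: 81
Level 4: 27
Level 5: 9
Level 6: 3
Level 7: 1

The root is level 0 and the size-1 base case is level 7 (the tree spans levels 0 through 7, i.e. 8 levels counting the root), so the depth is the number of divisions: log_3(2187) = 7

The recursion tree depth is log_3(2187) = 7. At each level, the problem size is divided by 3, so it takes 7 divisions to reduce to a base case of size 1. The algorithm makes 5 recursive calls at each level.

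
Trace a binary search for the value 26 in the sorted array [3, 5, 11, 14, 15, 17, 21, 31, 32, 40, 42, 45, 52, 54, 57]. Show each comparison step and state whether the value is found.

Binary search for 26 in [3, 5, 11, 14, 15, 17, 21, 31, 32, 40, 42, 45, 52, 54, 57]:

lo=0, hi=14, mid=7, arr[mid]=31 -> 31 > 26, search left half
lo=0, hi=6, mid=3, arr[mid]=14 -> 14 < 26, search right half
lo=4, hi=6, mid=5, arr[mid]=17 -> 17 < 26, search right half
lo=6, hi=6, mid=6, arr[mid]=21 -> 21 < 26, search right half
lo=7 > hi=6, target 26 not found

Binary search determines that 26 is not in the array after 4 comparisons. The search space was exhausted without finding the target.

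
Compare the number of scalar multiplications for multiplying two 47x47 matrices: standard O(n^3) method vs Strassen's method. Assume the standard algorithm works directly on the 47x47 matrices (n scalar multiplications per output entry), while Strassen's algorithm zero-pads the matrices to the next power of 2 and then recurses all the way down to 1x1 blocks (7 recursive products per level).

Matrix multiplication for 47x47 matrices:

Strassen's algorithm requires power-of-2 dimensions. Pad 47x47 to 64x64 (next power of 2).

Standard algorithm: 47^3 = 103823 multiplications
Strassen's algorithm: 7^(log2(64)) = 7^6 = 117649 multiplications
Difference: 103823 - 117649 = -13826 (Strassen uses MORE here due to padding overhead — for small or just-over-power-of-2 n, padding can outweigh the per-level savings)

Standard: 103823 multiplications (47^3). Strassen: 117649 multiplications (7^6, after padding to 64x64). Strassen reduces 8 recursive multiplications to 7 at each level.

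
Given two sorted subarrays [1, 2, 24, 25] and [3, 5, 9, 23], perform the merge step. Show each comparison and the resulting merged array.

Merging process:

Compare 1 vs 3: take 1 from left. Merged: [1]
Compare 2 vs 3: take 2 from left. Merged: [1, 2]
Compare 24 vs 3: take 3 from right. Merged: [1, 2, 3]
Compare 24 vs 5: take 5 from right. Merged: [1, 2, 3, 5]
Compare 24 vs 9: take 9 from right. Merged: [1, 2, 3, 5, 9]
Compare 24 vs 23: take 23 from right. Merged: [1, 2, 3, 5, 9, 23]
Append remaining from left: [24, 25]. Merged: [1, 2, 3, 5, 9, 23, 24, 25]

Final merged array: [1, 2, 3, 5, 9, 23, 24, 25]
Total comparisons: 6

The merged array is [1, 2, 3, 5, 9, 23, 24, 25], requiring 6 comparisons. The merge step runs in O(n) time where n is the total number of elements.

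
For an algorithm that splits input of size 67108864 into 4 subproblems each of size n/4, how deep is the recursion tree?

For divide and conquer with division factor 4:

Problem sizes at each level:
Level 0: 67108864
Level 1: 16777216
Level 2: 4194304
Level 3: 1048576
Level 4: 262144
Level 5: 65536
Level 6: 16384
Level 7: 4096
Level 8: 1024
Level 9: 256
Level 10: 64
Level 11: 16
Level 12: 4
Level 13: 1

The root is level 0 and the size-1 base case is level 13 (the tree spans levels 0 through 13, i.e. 14 levels counting the root), so the depth is the number of divisions: log_4(67108864) = 13

The recursion tree depth is log_4(67108864) = 13. At each level, the problem size is divided by 4, so it takes 13 divisions to reduce to a base case of size 1. The algorithm makes 4 recursive calls at each level.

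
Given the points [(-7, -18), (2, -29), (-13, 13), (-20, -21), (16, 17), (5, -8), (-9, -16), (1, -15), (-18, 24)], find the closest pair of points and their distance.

Computing all pairwise distances among 9 points:

d((-7, -18), (2, -29)) = 14.2127
d((-7, -18), (-13, 13)) = 31.5753
d((-7, -18), (-20, -21)) = 13.3417
d((-7, -18), (16, 17)) = 41.8808
d((-7, -18), (5, -8)) = 15.6205
d((-7, -18), (-9, -16)) = 2.8284 <-- minimum
d((-7, -18), (1, -15)) = 8.544
d((-7, -18), (-18, 24)) = 43.4166
d((2, -29), (-13, 13)) = 44.5982
d((2, -29), (-20, -21)) = 23.4094
d((2, -29), (16, 17)) = 48.0833
d((2, -29), (5, -8)) = 21.2132
d((2, -29), (-9, -16)) = 17.0294
d((2, -29), (1, -15)) = 14.0357
d((2, -29), (-18, 24)) = 56.648
d((-13, 13), (-20, -21)) = 34.7131
d((-13, 13), (16, 17)) = 29.2746
d((-13, 13), (5, -8)) = 27.6586
d((-13, 13), (-9, -16)) = 29.2746
d((-13, 13), (1, -15)) = 31.305
d((-13, 13), (-18, 24)) = 12.083
d((-20, -21), (16, 17)) = 52.345
d((-20, -21), (5, -8)) = 28.178
d((-20, -21), (-9, -16)) = 12.083
d((-20, -21), (1, -15)) = 21.8403
d((-20, -21), (-18, 24)) = 45.0444
d((16, 17), (5, -8)) = 27.313
d((16, 17), (-9, -16)) = 41.4005
d((16, 17), (1, -15)) = 35.3412
d((16, 17), (-18, 24)) = 34.7131
d((5, -8), (-9, -16)) = 16.1245
d((5, -8), (1, -15)) = 8.0623
d((5, -8), (-18, 24)) = 39.4081
d((-9, -16), (1, -15)) = 10.0499
d((-9, -16), (-18, 24)) = 41.0
d((1, -15), (-18, 24)) = 43.382

Closest pair: (-7, -18) and (-9, -16) with distance 2.8284

The closest pair is (-7, -18) and (-9, -16) with Euclidean distance 2.8284. For 9 points, brute-force pairwise comparison is shown above. For large n, the divide-and-conquer algorithm (sort by x, recurse on halves, check the dividing strip) achieves O(n log n).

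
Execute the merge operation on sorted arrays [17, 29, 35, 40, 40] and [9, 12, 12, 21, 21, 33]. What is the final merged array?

Merging process:

Compare 17 vs 9: take 9 from right. Merged: [9]
Compare 17 vs 12: take 12 from right. Merged: [9, 12]
Compare 17 vs 12: take 12 from right. Merged: [9, 12, 12]
Compare 17 vs 21: take 17 from left. Merged: [9, 12, 12, 17]
Compare 29 vs 21: take 21 from right. Merged: [9, 12, 12, 17, 21]
Compare 29 vs 21: take 21 from right. Merged: [9, 12, 12, 17, 21, 21]
Compare 29 vs 33: take 29 from left. Merged: [9, 12, 12, 17, 21, 21, 29]
Compare 35 vs 33: take 33 from right. Merged: [9, 12, 12, 17, 21, 21, 29, 33]
Append remaining from left: [35, 40, 40]. Merged: [9, 12, 12, 17, 21, 21, 29, 33, 35, 40, 40]

Final merged array: [9, 12, 12, 17, 21, 21, 29, 33, 35, 40, 40]
Total comparisons: 8

The merged array is [9, 12, 12, 17, 21, 21, 29, 33, 35, 40, 40], requiring 8 comparisons. The merge step runs in O(n) time where n is the total number of elements.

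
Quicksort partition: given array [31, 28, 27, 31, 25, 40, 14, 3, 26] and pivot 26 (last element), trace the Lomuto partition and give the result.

Lomuto partition with pivot = 26:

Initial array: [31, 28, 27, 31, 25, 40, 14, 3, 26]

arr[0]=31 > 26: no swap
arr[1]=28 > 26: no swap
arr[2]=27 > 26: no swap
arr[3]=31 > 26: no swap
arr[4]=25 <= 26: swap with position 0, array becomes [25, 28, 27, 31, 31, 40, 14, 3, 26]
arr[5]=40 > 26: no swap
arr[6]=14 <= 26: swap with position 1, array becomes [25, 14, 27, 31, 31, 40, 28, 3, 26]
arr[7]=3 <= 26: swap with position 2, array becomes [25, 14, 3, 31, 31, 40, 28, 27, 26]

Place pivot at position 3: [25, 14, 3, 26, 31, 40, 28, 27, 31]
Pivot position: 3

After partitioning with pivot 26, the array becomes [25, 14, 3, 26, 31, 40, 28, 27, 31]. The pivot is placed at index 3. All elements to the left of the pivot are <= 26, and all elements to the right are > 26.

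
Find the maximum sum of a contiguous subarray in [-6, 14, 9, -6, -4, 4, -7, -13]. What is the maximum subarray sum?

Using Kadane's algorithm on [-6, 14, 9, -6, -4, 4, -7, -13]:

Scanning through the array:
Position 1 (value 14): max_ending_here = 14, max_so_far = 14
Position 2 (value 9): max_ending_here = 23, max_so_far = 23
Position 3 (value -6): max_ending_here = 17, max_so_far = 23
Position 4 (value -4): max_ending_here = 13, max_so_far = 23
Position 5 (value 4): max_ending_here = 17, max_so_far = 23
Position 6 (value -7): max_ending_here = 10, max_so_far = 23
Position 7 (value -13): max_ending_here = -3, max_so_far = 23

Maximum subarray: [14, 9]
Maximum sum: 23

The maximum subarray is [14, 9] with sum 23. This subarray runs from index 1 to index 2.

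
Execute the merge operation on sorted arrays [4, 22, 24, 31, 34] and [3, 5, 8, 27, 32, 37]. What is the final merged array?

Merging process:

Compare 4 vs 3: take 3 from right. Merged: [3]
Compare 4 vs 5: take 4 from left. Merged: [3, 4]
Compare 22 vs 5: take 5 from right. Merged: [3, 4, 5]
Compare 22 vs 8: take 8 from right. Merged: [3, 4, 5, 8]
Compare 22 vs 27: take 22 from left. Merged: [3, 4, 5, 8, 22]
Compare 24 vs 27: take 24 from left. Merged: [3, 4, 5, 8, 22, 24]
Compare 31 vs 27: take 27 from right. Merged: [3, 4, 5, 8, 22, 24, 27]
Compare 31 vs 32: take 31 from left. Merged: [3, 4, 5, 8, 22, 24, 27, 31]
Compare 34 vs 32: take 32 from right. Merged: [3, 4, 5, 8, 22, 24, 27, 31, 32]
Compare 34 vs 37: take 34 from left. Merged: [3, 4, 5, 8, 22, 24, 27, 31, 32, 34]
Append remaining from right: [37]. Merged: [3, 4, 5, 8, 22, 24, 27, 31, 32, 34, 37]

Final merged array: [3, 4, 5, 8, 22, 24, 27, 31, 32, 34, 37]
Total comparisons: 10

The merged array is [3, 4, 5, 8, 22, 24, 27, 31, 32, 34, 37], requiring 10 comparisons. The merge step runs in O(n) time where n is the total number of elements.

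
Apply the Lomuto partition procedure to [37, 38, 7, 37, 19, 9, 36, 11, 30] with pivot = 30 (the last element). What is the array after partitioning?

Lomuto partition with pivot = 30:

Initial array: [37, 38, 7, 37, 19, 9, 36, 11, 30]

arr[0]=37 > 30: no swap
arr[1]=38 > 30: no swap
arr[2]=7 <= 30: swap with position 0, array becomes [7, 38, 37, 37, 19, 9, 36, 11, 30]
arr[3]=37 > 30: no swap
arr[4]=19 <= 30: swap with position 1, array becomes [7, 19, 37, 37, 38, 9, 36, 11, 30]
arr[5]=9 <= 30: swap with position 2, array becomes [7, 19, 9, 37, 38, 37, 36, 11, 30]
arr[6]=36 > 30: no swap
arr[7]=11 <= 30: swap with position 3, array becomes [7, 19, 9, 11, 38, 37, 36, 37, 30]

Place pivot at position 4: [7, 19, 9, 11, 30, 37, 36, 37, 38]
Pivot position: 4

After partitioning with pivot 30, the array becomes [7, 19, 9, 11, 30, 37, 36, 37, 38]. The pivot is placed at index 4. All elements to the left of the pivot are <= 30, and all elements to the right are > 30.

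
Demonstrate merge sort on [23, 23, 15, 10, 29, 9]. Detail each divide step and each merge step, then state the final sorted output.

Merge sort trace:

Split: [23, 23, 15, 10, 29, 9] -> [23, 23, 15] and [10, 29, 9]
  Split: [23, 23, 15] -> [23] and [23, 15]
    Split: [23, 15] -> [23] and [15]
    Merge: [23] + [15] -> [15, 23]
  Merge: [23] + [15, 23] -> [15, 23, 23]
  Split: [10, 29, 9] -> [10] and [29, 9]
    Split: [29, 9] -> [29] and [9]
    Merge: [29] + [9] -> [9, 29]
  Merge: [10] + [9, 29] -> [9, 10, 29]
Merge: [15, 23, 23] + [9, 10, 29] -> [9, 10, 15, 23, 23, 29]

Final sorted array: [9, 10, 15, 23, 23, 29]

The merge sort proceeds by recursively splitting the array and merging sorted halves.
After all merges, the sorted array is [9, 10, 15, 23, 23, 29].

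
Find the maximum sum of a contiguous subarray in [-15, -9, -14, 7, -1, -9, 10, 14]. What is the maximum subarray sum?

Using Kadane's algorithm on [-15, -9, -14, 7, -1, -9, 10, 14]:

Scanning through the array:
Position 1 (value -9): max_ending_here = -9, max_so_far = -9
Position 2 (value -14): max_ending_here = -14, max_so_far = -9
Position 3 (value 7): max_ending_here = 7, max_so_far = 7
Position 4 (value -1): max_ending_here = 6, max_so_far = 7
Position 5 (value -9): max_ending_here = -3, max_so_far = 7
Position 6 (value 10): max_ending_here = 10, max_so_far = 10
Position 7 (value 14): max_ending_here = 24, max_so_far = 24

Maximum subarray: [10, 14]
Maximum sum: 24

The maximum subarray is [10, 14] with sum 24. This subarray runs from index 6 to index 7.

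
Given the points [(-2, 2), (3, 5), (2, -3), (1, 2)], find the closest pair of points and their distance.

Computing all pairwise distances among 4 points:

d((-2, 2), (3, 5)) = 5.831
d((-2, 2), (2, -3)) = 6.4031
d((-2, 2), (1, 2)) = 3.0 <-- minimum
d((3, 5), (2, -3)) = 8.0623
d((3, 5), (1, 2)) = 3.6056
d((2, -3), (1, 2)) = 5.099

Closest pair: (-2, 2) and (1, 2) with distance 3.0

The closest pair is (-2, 2) and (1, 2) with Euclidean distance 3.0. For 4 points, brute-force pairwise comparison is shown above. For large n, the divide-and-conquer algorithm (sort by x, recurse on halves, check the dividing strip) achieves O(n log n).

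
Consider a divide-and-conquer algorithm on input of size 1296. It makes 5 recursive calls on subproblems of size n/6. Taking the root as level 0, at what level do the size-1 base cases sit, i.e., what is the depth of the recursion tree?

For divide and conquer with division factor 6:

Problem sizes at each level:
Level 0: 1296
Level 1: 216
Level 2: 36
Level 3: 6
Level 4: 1

The root is level 0 and the size-1 base case is level 4 (the tree spans levels 0 through 4, i.e. 5 levels counting the root), so the depth is the number of divisions: log_6(1296) = 4

The recursion tree depth is log_6(1296) = 4. At each level, the problem size is divided by 6, so it takes 4 divisions to reduce to a base case of size 1. The algorithm makes 5 recursive calls at each level.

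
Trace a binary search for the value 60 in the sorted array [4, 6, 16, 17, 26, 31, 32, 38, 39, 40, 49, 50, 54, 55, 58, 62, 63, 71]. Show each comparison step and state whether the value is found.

Binary search for 60 in [4, 6, 16, 17, 26, 31, 32, 38, 39, 40, 49, 50, 54, 55, 58, 62, 63, 71]:

lo=0, hi=17, mid=8, arr[mid]=39 -> 39 < 60, search right half
lo=9, hi=17, mid=13, arr[mid]=55 -> 55 < 60, search right half
lo=14, hi=17, mid=15, arr[mid]=62 -> 62 > 60, search left half
lo=14, hi=14, mid=14, arr[mid]=58 -> 58 < 60, search right half
lo=15 > hi=14, target 60 not found

Binary search determines that 60 is not in the array after 4 comparisons. The search space was exhausted without finding the target.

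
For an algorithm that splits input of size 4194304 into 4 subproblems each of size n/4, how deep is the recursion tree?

For divide and conquer with division factor 4:

Problem sizes at each level:
Level 0: 4194304
Level 1: 1048576
Level 2: 262144
Level 3: 65536
Level 4: 16384
Level 5: 4096
Level 6: 1024
Level 7: 256
Level 8: 64
Level 9: 16
Level 10: 4
Level 11: 1

The root is level 0 and the size-1 base case is level 11 (the tree spans levels 0 through 11, i.e. 12 levels counting the root), so the depth is the number of divisions: log_4(4194304) = 11

The recursion tree depth is log_4(4194304) = 11. At each level, the problem size is divided by 4, so it takes 11 divisions to reduce to a base case of size 1. The algorithm makes 4 recursive calls at each level.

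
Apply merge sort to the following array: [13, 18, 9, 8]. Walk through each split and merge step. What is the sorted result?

Merge sort trace:

Split: [13, 18, 9, 8] -> [13, 18] and [9, 8]
  Split: [13, 18] -> [13] and [18]
  Merge: [13] + [18] -> [13, 18]
  Split: [9, 8] -> [9] and [8]
  Merge: [9] + [8] -> [8, 9]
Merge: [13, 18] + [8, 9] -> [8, 9, 13, 18]

Final sorted array: [8, 9, 13, 18]

The merge sort proceeds by recursively splitting the array and merging sorted halves.
After all merges, the sorted array is [8, 9, 13, 18].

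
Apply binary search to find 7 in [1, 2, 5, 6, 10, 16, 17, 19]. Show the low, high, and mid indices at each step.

Binary search for 7 in [1, 2, 5, 6, 10, 16, 17, 19]:

lo=0, hi=7, mid=3, arr[mid]=6 -> 6 < 7, search right half
lo=4, hi=7, mid=5, arr[mid]=16 -> 16 > 7, search left half
lo=4, hi=4, mid=4, arr[mid]=10 -> 10 > 7, search left half
lo=4 > hi=3, target 7 not found

Binary search determines that 7 is not in the array after 3 comparisons. The search space was exhausted without finding the target.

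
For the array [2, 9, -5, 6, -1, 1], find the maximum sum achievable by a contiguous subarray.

Using Kadane's algorithm on [2, 9, -5, 6, -1, 1]:

Scanning through the array:
Position 1 (value 9): max_ending_here = 11, max_so_far = 11
Position 2 (value -5): max_ending_here = 6, max_so_far = 11
Position 3 (value 6): max_ending_here = 12, max_so_far = 12
Position 4 (value -1): max_ending_here = 11, max_so_far = 12
Position 5 (value 1): max_ending_here = 12, max_so_far = 12

Maximum subarray: [2, 9, -5, 6]
Maximum sum: 12

The maximum subarray is [2, 9, -5, 6] with sum 12. This subarray runs from index 0 to index 3.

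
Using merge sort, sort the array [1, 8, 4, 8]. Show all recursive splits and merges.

Merge sort trace:

Split: [1, 8, 4, 8] -> [1, 8] and [4, 8]
  Split: [1, 8] -> [1] and [8]
  Merge: [1] + [8] -> [1, 8]
  Split: [4, 8] -> [4] and [8]
  Merge: [4] + [8] -> [4, 8]
Merge: [1, 8] + [4, 8] -> [1, 4, 8, 8]

Final sorted array: [1, 4, 8, 8]

The merge sort proceeds by recursively splitting the array and merging sorted halves.
After all merges, the sorted array is [1, 4, 8, 8].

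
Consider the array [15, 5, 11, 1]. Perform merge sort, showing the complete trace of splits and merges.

Merge sort trace:

Split: [15, 5, 11, 1] -> [15, 5] and [11, 1]
  Split: [15, 5] -> [15] and [5]
  Merge: [15] + [5] -> [5, 15]
  Split: [11, 1] -> [11] and [1]
  Merge: [11] + [1] -> [1, 11]
Merge: [5, 15] + [1, 11] -> [1, 5, 11, 15]

Final sorted array: [1, 5, 11, 15]

The merge sort proceeds by recursively splitting the array and merging sorted halves.
After all merges, the sorted array is [1, 5, 11, 15].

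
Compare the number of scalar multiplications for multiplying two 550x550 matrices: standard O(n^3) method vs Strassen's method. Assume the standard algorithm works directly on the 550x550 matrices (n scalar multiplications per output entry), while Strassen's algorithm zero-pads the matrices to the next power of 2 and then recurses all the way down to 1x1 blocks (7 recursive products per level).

Matrix multiplication for 550x550 matrices:

Strassen's algorithm requires power-of-2 dimensions. Pad 550x550 to 1024x1024 (next power of 2).

Standard algorithm: 550^3 = 166375000 multiplications
Strassen's algorithm: 7^(log2(1024)) = 7^10 = 282475249 multiplications
Difference: 166375000 - 282475249 = -116100249 (Strassen uses MORE here due to padding overhead — for small or just-over-power-of-2 n, padding can outweigh the per-level savings)

Standard: 166375000 multiplications (550^3). Strassen: 282475249 multiplications (7^10, after padding to 1024x1024). Strassen reduces 8 recursive multiplications to 7 at each level.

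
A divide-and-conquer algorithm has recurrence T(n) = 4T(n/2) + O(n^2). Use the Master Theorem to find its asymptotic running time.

Master Theorem for T(n) = 4T(n/2) + O(n^2):

a = 4, b = 2, c = 2
log_b(a) = log_2(4) = 2.0000

Case 2: c = 2 = log_2(4) = 2.0000
T(n) = O(n^2 log n) = O(n^2 log n)

For T(n) = 4T(n/2) + O(n^2): log_2(4) = 2.0000. This is Case 2 of the Master Theorem (c = log_b(a), equal work at all levels), giving O(n^2 log n).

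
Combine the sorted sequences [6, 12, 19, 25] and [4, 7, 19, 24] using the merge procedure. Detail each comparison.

Merging process:

Compare 6 vs 4: take 4 from right. Merged: [4]
Compare 6 vs 7: take 6 from left. Merged: [4, 6]
Compare 12 vs 7: take 7 from right. Merged: [4, 6, 7]
Compare 12 vs 19: take 12 from left. Merged: [4, 6, 7, 12]
Compare 19 vs 19: take 19 from left. Merged: [4, 6, 7, 12, 19]
Compare 25 vs 19: take 19 from right. Merged: [4, 6, 7, 12, 19, 19]
Compare 25 vs 24: take 24 from right. Merged: [4, 6, 7, 12, 19, 19, 24]
Append remaining from left: [25]. Merged: [4, 6, 7, 12, 19, 19, 24, 25]

Final merged array: [4, 6, 7, 12, 19, 19, 24, 25]
Total comparisons: 7

The merged array is [4, 6, 7, 12, 19, 19, 24, 25], requiring 7 comparisons. The merge step runs in O(n) time where n is the total number of elements.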